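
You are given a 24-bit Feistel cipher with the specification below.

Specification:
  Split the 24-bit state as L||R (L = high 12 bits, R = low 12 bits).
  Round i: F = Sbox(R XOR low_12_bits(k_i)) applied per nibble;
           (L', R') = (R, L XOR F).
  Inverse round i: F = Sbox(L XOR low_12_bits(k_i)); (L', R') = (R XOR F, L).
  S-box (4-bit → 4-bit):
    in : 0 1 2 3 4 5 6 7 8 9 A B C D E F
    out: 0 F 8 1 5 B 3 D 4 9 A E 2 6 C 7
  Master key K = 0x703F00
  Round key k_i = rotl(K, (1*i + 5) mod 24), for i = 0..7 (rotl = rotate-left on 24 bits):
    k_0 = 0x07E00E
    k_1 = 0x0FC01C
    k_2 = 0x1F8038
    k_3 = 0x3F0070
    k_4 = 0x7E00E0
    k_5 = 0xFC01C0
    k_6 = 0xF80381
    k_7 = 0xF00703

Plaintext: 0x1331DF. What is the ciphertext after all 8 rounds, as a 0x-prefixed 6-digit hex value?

s_0 = plaintext = 0x1331DF
s_1 = Round(s_0, k_0) = 0x1DFE5C
s_2 = Round(s_1, k_1) = 0xE5CD8F
s_3 = Round(s_2, k_2) = 0xD8F8B1
s_4 = Round(s_3, k_3) = 0x8B19A0
s_5 = Round(s_4, k_4) = 0x9A01E1
s_6 = Round(s_5, k_5) = 0x1E192F
s_7 = Round(s_6, k_6) = 0x92FB4D
s_8 = Round(s_7, k_7) = 0xB4DB73

0xB4DB73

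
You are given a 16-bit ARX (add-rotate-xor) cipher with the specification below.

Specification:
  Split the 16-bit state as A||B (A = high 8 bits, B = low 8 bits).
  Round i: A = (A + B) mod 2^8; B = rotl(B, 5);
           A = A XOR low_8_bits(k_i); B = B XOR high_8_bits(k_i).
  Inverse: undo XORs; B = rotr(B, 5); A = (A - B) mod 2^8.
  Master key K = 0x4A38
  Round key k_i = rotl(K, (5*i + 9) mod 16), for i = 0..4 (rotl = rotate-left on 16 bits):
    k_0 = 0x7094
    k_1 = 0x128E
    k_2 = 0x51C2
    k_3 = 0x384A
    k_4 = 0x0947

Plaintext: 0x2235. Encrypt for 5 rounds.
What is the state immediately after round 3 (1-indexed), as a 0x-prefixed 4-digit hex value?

s_0 = plaintext = 0x2235
s_1 = Round(s_0, k_0) = 0xC3D6
s_2 = Round(s_1, k_1) = 0x17C8
s_3 = Round(s_2, k_2) = 0x1D48
s_4 = Round(s_3, k_3) = 0x2F31
s_5 = Round(s_4, k_4) = 0x272F

0x1D48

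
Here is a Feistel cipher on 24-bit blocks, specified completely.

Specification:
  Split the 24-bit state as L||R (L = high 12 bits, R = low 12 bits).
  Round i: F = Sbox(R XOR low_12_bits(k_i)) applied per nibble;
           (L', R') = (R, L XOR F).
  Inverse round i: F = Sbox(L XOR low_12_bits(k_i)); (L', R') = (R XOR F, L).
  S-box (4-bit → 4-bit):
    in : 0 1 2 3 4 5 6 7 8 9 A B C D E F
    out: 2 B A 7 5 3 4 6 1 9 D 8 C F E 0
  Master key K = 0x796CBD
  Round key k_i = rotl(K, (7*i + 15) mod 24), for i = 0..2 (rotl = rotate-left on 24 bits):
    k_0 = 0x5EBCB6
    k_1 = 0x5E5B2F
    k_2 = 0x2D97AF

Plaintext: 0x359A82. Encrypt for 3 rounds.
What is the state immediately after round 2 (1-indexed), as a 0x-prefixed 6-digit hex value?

0x72C6A5

s_0 = plaintext = 0x359A82
s_1 = Round(s_0, k_0) = 0xA8272C
s_2 = Round(s_1, k_1) = 0x72C6A5
s_3 = Round(s_2, k_2) = 0x6A5C01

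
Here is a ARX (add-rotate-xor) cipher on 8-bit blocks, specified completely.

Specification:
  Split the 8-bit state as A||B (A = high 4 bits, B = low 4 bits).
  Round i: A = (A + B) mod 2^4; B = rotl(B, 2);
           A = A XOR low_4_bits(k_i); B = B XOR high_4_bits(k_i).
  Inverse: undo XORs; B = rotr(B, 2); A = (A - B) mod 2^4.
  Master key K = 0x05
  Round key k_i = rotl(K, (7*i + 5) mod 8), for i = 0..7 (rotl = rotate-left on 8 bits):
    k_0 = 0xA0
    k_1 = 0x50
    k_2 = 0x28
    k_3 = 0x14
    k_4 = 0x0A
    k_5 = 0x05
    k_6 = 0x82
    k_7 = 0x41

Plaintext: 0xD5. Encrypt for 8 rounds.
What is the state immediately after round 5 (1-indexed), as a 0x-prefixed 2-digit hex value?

s_0 = plaintext = 0xD5
s_1 = Round(s_0, k_0) = 0x2F
s_2 = Round(s_1, k_1) = 0x1A
s_3 = Round(s_2, k_2) = 0x38
s_4 = Round(s_3, k_3) = 0xF3
s_5 = Round(s_4, k_4) = 0x8C
s_6 = Round(s_5, k_5) = 0x13
s_7 = Round(s_6, k_6) = 0x64
s_8 = Round(s_7, k_7) = 0xB5

0x8C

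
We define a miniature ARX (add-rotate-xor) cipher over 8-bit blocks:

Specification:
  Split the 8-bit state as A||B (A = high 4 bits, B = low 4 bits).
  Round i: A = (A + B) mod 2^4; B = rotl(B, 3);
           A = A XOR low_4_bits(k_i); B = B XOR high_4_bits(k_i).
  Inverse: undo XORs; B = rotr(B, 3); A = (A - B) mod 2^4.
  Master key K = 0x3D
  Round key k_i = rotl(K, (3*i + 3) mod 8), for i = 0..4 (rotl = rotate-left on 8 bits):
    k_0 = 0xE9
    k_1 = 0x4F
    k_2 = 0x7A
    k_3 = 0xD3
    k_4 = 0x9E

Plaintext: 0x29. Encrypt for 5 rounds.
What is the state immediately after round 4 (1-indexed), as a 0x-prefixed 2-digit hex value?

s_0 = plaintext = 0x29
s_1 = Round(s_0, k_0) = 0x22
s_2 = Round(s_1, k_1) = 0xB5
s_3 = Round(s_2, k_2) = 0xAD
s_4 = Round(s_3, k_3) = 0x43
s_5 = Round(s_4, k_4) = 0x90

0x43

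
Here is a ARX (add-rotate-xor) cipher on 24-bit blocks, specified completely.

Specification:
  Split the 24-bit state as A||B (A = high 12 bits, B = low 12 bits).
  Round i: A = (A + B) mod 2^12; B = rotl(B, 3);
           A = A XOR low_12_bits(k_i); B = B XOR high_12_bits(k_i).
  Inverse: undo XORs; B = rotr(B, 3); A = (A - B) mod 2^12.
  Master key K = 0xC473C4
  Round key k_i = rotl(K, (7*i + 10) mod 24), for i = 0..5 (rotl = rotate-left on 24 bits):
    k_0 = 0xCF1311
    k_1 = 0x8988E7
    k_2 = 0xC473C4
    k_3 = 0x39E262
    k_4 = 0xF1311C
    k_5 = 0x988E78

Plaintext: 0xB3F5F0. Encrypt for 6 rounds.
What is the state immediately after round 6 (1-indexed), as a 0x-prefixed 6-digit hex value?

s_0 = plaintext = 0xB3F5F0
s_1 = Round(s_0, k_0) = 0x23E373
s_2 = Round(s_1, k_1) = 0xD56301
s_3 = Round(s_2, k_2) = 0x39344E
s_4 = Round(s_3, k_3) = 0x5831EC
s_5 = Round(s_4, k_4) = 0x673073
s_6 = Round(s_5, k_5) = 0x89EA10

0x89EA10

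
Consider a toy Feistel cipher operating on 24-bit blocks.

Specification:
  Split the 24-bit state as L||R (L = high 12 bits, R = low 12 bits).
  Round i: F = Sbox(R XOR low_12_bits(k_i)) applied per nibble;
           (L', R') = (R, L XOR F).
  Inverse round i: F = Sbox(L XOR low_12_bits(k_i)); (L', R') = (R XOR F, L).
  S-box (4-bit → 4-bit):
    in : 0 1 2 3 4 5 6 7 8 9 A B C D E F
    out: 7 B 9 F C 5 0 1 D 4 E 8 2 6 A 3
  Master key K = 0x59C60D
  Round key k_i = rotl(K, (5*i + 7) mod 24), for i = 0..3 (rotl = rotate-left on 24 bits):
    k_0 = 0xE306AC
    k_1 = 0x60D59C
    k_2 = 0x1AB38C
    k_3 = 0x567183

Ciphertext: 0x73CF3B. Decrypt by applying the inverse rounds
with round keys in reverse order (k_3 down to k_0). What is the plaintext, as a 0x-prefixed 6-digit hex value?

s_0 = ciphertext = 0x73CF3B
s_1 = InvRound(s_0, k_3) = 0xFB873C
s_2 = InvRound(s_1, k_2) = 0x5C0FB8
s_3 = InvRound(s_2, k_1) = 0x8EA5C0
s_4 = InvRound(s_3, k_0) = 0xF008EA

0xF008EA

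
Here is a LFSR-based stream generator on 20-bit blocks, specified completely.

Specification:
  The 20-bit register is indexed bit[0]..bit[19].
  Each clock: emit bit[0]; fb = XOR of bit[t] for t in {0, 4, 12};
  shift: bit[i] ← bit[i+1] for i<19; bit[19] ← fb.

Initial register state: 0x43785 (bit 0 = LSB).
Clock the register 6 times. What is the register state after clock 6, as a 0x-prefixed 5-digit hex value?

0xF90DE

reg_0 = 0x43785
clock 1: out=1, reg = 0x21BC2
clock 2: out=0, reg = 0x90DE1
clock 3: out=1, reg = 0xC86F0
clock 4: out=0, reg = 0xE4378
clock 5: out=0, reg = 0xF21BC
clock 6: out=0, reg = 0xF90DE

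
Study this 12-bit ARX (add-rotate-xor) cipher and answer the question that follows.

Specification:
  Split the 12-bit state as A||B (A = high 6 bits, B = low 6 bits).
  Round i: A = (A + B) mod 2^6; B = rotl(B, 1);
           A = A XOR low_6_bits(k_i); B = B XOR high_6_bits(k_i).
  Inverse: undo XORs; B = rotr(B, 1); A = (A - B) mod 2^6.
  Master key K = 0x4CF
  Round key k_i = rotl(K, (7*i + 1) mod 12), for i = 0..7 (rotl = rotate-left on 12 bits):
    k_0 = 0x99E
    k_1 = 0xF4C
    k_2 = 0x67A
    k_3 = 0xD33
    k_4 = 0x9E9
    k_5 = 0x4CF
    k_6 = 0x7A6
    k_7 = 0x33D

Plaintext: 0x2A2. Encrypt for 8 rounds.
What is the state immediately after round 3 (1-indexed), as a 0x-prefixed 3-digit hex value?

s_0 = plaintext = 0x2A2
s_1 = Round(s_0, k_0) = 0xCA3
s_2 = Round(s_1, k_1) = 0x67A
s_3 = Round(s_2, k_2) = 0xA6C
s_4 = Round(s_3, k_3) = 0x9AD
s_5 = Round(s_4, k_4) = 0xEBC
s_6 = Round(s_5, k_5) = 0xE6A
s_7 = Round(s_6, k_6) = 0x14B
s_8 = Round(s_7, k_7) = 0xB5A

0xA6C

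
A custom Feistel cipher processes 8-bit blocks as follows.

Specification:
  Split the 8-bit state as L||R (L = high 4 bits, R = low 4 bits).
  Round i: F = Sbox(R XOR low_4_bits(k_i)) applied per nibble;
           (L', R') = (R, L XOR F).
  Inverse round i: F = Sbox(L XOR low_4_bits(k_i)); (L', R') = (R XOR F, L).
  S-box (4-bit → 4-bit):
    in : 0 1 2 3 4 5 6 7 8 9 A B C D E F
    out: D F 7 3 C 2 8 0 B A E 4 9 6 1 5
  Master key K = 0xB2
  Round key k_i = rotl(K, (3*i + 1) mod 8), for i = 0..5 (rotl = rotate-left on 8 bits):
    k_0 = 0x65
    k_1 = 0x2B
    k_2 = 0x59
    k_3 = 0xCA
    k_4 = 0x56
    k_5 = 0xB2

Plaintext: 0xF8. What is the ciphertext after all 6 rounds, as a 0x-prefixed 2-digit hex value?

s_0 = plaintext = 0xF8
s_1 = Round(s_0, k_0) = 0x89
s_2 = Round(s_1, k_1) = 0x9F
s_3 = Round(s_2, k_2) = 0xF1
s_4 = Round(s_3, k_3) = 0x1B
s_5 = Round(s_4, k_4) = 0xB7
s_6 = Round(s_5, k_5) = 0x79

0x79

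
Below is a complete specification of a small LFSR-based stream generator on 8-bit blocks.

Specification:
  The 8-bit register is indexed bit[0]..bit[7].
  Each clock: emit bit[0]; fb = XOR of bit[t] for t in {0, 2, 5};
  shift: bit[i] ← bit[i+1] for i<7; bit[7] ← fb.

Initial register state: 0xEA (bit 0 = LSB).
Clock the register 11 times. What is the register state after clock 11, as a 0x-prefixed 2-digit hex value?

0xED

reg_0 = 0xEA
clock 1: out=0, reg = 0xF5
clock 2: out=1, reg = 0xFA
clock 3: out=0, reg = 0xFD
clock 4: out=1, reg = 0xFE
clock 5: out=0, reg = 0x7F
clock 6: out=1, reg = 0xBF
clock 7: out=1, reg = 0xDF
clock 8: out=1, reg = 0x6F
clock 9: out=1, reg = 0xB7
clock 10: out=1, reg = 0xDB
clock 11: out=1, reg = 0xED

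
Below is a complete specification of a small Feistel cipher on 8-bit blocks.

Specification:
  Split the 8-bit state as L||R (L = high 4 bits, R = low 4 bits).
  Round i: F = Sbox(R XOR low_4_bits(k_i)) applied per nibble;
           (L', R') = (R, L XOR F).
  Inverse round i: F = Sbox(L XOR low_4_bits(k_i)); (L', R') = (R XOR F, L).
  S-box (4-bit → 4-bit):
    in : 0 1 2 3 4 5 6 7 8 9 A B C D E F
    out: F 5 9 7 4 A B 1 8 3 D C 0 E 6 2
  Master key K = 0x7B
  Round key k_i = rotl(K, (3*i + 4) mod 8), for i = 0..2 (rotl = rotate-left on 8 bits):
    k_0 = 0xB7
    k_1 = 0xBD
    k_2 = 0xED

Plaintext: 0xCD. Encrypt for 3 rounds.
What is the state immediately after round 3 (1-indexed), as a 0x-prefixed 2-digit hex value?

s_0 = plaintext = 0xCD
s_1 = Round(s_0, k_0) = 0xD1
s_2 = Round(s_1, k_1) = 0x1D
s_3 = Round(s_2, k_2) = 0xDE

0xDE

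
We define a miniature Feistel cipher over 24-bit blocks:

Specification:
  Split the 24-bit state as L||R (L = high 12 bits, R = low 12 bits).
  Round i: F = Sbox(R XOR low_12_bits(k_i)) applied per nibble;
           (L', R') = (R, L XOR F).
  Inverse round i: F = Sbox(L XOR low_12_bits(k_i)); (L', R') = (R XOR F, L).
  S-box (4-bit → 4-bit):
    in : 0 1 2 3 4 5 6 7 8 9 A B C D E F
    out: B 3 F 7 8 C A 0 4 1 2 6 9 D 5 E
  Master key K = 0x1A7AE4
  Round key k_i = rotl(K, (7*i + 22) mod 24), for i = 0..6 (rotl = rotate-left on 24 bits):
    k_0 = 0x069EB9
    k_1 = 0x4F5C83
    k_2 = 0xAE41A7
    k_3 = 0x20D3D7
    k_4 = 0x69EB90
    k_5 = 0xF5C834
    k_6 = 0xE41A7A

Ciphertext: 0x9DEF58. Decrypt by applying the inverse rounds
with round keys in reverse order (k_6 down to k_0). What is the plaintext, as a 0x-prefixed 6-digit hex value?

0x202AD0

s_0 = ciphertext = 0x9DEF58
s_1 = InvRound(s_0, k_6) = 0x8709DE
s_2 = InvRound(s_1, k_5) = 0x256870
s_3 = InvRound(s_2, k_4) = 0x9EA256
s_4 = InvRound(s_3, k_3) = 0x02B9EA
s_5 = InvRound(s_4, k_2) = 0xAA302B
s_6 = InvRound(s_5, k_1) = 0xAD0AA3
s_7 = InvRound(s_6, k_0) = 0x202AD0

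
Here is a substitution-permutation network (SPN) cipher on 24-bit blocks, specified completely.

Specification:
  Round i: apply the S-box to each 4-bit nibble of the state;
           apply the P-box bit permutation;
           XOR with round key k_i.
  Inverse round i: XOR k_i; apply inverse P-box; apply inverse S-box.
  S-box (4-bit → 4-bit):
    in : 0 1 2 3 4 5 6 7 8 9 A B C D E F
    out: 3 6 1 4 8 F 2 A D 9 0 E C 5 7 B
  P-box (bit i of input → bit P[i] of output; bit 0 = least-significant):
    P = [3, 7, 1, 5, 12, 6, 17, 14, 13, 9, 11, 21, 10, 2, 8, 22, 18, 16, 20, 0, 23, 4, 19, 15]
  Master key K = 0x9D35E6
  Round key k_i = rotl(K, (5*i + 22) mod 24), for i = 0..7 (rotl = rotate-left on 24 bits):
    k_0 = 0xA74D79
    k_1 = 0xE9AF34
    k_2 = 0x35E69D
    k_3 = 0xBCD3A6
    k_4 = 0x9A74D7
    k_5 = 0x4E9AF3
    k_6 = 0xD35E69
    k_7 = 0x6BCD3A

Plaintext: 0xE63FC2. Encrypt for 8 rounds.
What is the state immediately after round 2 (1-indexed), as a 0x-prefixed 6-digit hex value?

s_0 = plaintext = 0xE63FC2
s_1 = Round(s_0, k_0) = 0x0C2E61
s_2 = Round(s_1, k_1) = 0x7981E7
s_3 = Round(s_2, k_2) = 0x73796C
s_4 = Round(s_3, k_3) = 0xCC73D0
s_5 = Round(s_4, k_4) = 0xC0EC5A
s_6 = Round(s_5, k_5) = 0x6147B7
s_7 = Round(s_6, k_6) = 0xA01C99
s_8 = Round(s_7, k_7) = 0x4E9416

0x7981E7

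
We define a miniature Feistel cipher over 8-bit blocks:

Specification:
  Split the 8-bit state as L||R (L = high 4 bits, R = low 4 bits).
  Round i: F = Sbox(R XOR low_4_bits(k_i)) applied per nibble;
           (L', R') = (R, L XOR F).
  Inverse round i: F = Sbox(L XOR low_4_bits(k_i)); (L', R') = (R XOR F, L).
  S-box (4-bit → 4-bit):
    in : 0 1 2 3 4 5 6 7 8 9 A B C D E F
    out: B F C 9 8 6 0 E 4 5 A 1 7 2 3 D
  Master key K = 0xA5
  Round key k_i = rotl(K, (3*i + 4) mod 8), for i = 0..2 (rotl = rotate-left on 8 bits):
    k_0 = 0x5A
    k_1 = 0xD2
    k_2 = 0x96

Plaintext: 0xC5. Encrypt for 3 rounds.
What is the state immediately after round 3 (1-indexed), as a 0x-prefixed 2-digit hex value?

s_0 = plaintext = 0xC5
s_1 = Round(s_0, k_0) = 0x51
s_2 = Round(s_1, k_1) = 0x1C
s_3 = Round(s_2, k_2) = 0xCB

0xCB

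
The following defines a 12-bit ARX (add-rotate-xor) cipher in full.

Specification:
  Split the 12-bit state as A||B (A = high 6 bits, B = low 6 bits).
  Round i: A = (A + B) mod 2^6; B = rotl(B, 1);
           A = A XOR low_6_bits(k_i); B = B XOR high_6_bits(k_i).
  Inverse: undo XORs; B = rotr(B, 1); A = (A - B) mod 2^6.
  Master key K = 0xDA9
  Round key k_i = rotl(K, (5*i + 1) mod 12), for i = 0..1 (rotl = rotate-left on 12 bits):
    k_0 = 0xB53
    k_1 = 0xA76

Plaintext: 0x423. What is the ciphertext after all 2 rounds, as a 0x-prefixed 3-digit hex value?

s_0 = plaintext = 0x423
s_1 = Round(s_0, k_0) = 0x82A
s_2 = Round(s_1, k_1) = 0xF3C

0xF3C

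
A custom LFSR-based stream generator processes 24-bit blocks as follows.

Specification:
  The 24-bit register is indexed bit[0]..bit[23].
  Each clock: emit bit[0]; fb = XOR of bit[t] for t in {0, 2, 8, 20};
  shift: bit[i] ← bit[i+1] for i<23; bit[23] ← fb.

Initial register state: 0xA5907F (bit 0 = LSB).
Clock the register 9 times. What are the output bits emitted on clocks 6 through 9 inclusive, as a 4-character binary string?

1100

reg_0 = 0xA5907F
clock 1: out=1, reg = 0x52C83F
clock 2: out=1, reg = 0xA9641F
clock 3: out=1, reg = 0x54B20F
clock 4: out=1, reg = 0xAA5907
clock 5: out=1, reg = 0xD52C83
clock 6: out=1, reg = 0x6A9641
clock 7: out=1, reg = 0xB54B20
clock 8: out=0, reg = 0x5AA590
clock 9: out=0, reg = 0x2D52C8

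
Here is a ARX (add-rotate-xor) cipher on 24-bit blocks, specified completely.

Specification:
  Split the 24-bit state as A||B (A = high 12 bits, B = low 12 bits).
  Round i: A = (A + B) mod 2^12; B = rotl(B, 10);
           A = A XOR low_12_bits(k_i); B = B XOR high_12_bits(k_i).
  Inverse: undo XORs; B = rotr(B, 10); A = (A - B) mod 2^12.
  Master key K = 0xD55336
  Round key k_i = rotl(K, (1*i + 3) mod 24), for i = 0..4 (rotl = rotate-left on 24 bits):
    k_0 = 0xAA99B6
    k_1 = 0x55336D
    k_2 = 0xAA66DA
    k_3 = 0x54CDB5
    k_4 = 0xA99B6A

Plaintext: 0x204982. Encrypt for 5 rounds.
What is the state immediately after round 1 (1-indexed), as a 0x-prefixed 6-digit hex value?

0x2300C9

s_0 = plaintext = 0x204982
s_1 = Round(s_0, k_0) = 0x2300C9
s_2 = Round(s_1, k_1) = 0x194161
s_3 = Round(s_2, k_2) = 0x42FEFE
s_4 = Round(s_3, k_3) = 0xE98EF3
s_5 = Round(s_4, k_4) = 0x6E1525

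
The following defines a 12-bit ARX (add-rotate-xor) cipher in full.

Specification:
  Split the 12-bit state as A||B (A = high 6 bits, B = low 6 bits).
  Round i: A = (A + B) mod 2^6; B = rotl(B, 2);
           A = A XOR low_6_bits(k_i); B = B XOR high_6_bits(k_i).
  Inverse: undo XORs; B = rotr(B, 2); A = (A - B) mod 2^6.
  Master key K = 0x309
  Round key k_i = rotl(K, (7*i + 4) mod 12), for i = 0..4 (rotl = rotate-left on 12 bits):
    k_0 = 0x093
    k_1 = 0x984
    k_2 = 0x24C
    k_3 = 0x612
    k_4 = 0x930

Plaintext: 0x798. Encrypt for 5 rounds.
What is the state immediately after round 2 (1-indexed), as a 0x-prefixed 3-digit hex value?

0x328

s_0 = plaintext = 0x798
s_1 = Round(s_0, k_0) = 0x963
s_2 = Round(s_1, k_1) = 0x328
s_3 = Round(s_2, k_2) = 0xE2B
s_4 = Round(s_3, k_3) = 0xC76
s_5 = Round(s_4, k_4) = 0x5FF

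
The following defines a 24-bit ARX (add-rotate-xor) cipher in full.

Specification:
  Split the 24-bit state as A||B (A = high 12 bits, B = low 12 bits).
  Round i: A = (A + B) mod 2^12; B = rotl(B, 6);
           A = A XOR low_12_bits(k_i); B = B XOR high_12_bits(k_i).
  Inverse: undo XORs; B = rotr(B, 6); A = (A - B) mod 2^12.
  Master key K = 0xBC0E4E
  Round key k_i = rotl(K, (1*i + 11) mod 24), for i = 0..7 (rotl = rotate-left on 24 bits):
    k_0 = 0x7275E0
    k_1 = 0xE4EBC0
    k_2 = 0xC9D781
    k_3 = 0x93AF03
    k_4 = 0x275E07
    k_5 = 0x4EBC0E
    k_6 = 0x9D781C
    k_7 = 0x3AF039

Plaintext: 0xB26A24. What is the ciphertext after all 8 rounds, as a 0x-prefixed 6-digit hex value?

0x414C14

s_0 = plaintext = 0xB26A24
s_1 = Round(s_0, k_0) = 0x0AAE0F
s_2 = Round(s_1, k_1) = 0x579DB6
s_3 = Round(s_2, k_2) = 0x4AE12B
s_4 = Round(s_3, k_3) = 0xADA3FE
s_5 = Round(s_4, k_4) = 0x0DFDFA
s_6 = Round(s_5, k_5) = 0x2D7A5C
s_7 = Round(s_6, k_6) = 0x52FEFE
s_8 = Round(s_7, k_7) = 0x414C14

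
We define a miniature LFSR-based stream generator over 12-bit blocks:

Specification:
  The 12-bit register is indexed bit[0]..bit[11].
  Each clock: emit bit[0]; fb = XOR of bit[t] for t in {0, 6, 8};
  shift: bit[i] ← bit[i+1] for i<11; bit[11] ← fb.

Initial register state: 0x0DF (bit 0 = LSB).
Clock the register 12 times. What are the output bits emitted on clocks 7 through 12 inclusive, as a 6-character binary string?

reg_0 = 0x0DF
clock 1: out=1, reg = 0x06F
clock 2: out=1, reg = 0x037
clock 3: out=1, reg = 0x81B
clock 4: out=1, reg = 0xC0D
clock 5: out=1, reg = 0xE06
clock 6: out=0, reg = 0x703
clock 7: out=1, reg = 0x381
clock 8: out=1, reg = 0x1C0
clock 9: out=0, reg = 0x0E0
clock 10: out=0, reg = 0x870
clock 11: out=0, reg = 0xC38
clock 12: out=0, reg = 0x61C

110000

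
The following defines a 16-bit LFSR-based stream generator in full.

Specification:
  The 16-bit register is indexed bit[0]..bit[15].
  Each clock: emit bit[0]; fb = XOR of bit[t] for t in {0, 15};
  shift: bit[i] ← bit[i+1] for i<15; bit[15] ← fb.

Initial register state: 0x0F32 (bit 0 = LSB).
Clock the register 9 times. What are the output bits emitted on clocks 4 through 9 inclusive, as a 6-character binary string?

reg_0 = 0x0F32
clock 1: out=0, reg = 0x0799
clock 2: out=1, reg = 0x83CC
clock 3: out=0, reg = 0xC1E6
clock 4: out=0, reg = 0xE0F3
clock 5: out=1, reg = 0x7079
clock 6: out=1, reg = 0xB83C
clock 7: out=0, reg = 0xDC1E
clock 8: out=0, reg = 0xEE0F
clock 9: out=1, reg = 0x7707

011001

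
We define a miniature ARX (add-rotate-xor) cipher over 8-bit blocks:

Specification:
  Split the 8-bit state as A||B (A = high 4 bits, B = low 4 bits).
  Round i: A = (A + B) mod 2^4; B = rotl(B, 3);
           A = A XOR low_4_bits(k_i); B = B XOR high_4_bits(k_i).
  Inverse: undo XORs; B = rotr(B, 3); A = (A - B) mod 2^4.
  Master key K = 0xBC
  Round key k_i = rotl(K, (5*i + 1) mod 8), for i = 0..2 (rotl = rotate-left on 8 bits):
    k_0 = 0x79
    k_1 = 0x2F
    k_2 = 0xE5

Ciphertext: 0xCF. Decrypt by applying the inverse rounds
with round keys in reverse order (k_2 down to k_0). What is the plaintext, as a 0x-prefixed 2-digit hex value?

s_0 = ciphertext = 0xCF
s_1 = InvRound(s_0, k_2) = 0x72
s_2 = InvRound(s_1, k_1) = 0x80
s_3 = InvRound(s_2, k_0) = 0x3E

0x3E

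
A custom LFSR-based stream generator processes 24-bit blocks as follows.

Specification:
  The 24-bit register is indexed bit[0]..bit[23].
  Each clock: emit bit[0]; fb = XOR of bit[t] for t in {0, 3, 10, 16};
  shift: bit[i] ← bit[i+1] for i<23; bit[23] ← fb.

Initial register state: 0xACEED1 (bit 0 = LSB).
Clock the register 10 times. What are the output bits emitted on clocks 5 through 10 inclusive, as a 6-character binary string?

reg_0 = 0xACEED1
clock 1: out=1, reg = 0x567768
clock 2: out=0, reg = 0x2B3BB4
clock 3: out=0, reg = 0x959DDA
clock 4: out=0, reg = 0xCACEED
clock 5: out=1, reg = 0xE56776
clock 6: out=0, reg = 0x72B3BB
clock 7: out=1, reg = 0x3959DD
clock 8: out=1, reg = 0x9CACEE
clock 9: out=0, reg = 0x4E5677
clock 10: out=1, reg = 0x272B3B

101101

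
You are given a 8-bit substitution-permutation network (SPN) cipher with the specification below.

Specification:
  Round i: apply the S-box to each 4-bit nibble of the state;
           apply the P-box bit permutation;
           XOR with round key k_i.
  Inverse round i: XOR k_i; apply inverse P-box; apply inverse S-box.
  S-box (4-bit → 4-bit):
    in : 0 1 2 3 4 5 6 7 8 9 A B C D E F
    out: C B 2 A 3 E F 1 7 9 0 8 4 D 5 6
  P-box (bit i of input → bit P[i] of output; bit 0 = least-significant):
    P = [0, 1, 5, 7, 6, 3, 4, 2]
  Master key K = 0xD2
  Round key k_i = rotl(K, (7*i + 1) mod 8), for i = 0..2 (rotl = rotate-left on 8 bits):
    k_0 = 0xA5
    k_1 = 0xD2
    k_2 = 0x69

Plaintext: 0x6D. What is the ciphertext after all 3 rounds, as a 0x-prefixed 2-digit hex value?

s_0 = plaintext = 0x6D
s_1 = Round(s_0, k_0) = 0x58
s_2 = Round(s_1, k_1) = 0xED
s_3 = Round(s_2, k_2) = 0x98

0x98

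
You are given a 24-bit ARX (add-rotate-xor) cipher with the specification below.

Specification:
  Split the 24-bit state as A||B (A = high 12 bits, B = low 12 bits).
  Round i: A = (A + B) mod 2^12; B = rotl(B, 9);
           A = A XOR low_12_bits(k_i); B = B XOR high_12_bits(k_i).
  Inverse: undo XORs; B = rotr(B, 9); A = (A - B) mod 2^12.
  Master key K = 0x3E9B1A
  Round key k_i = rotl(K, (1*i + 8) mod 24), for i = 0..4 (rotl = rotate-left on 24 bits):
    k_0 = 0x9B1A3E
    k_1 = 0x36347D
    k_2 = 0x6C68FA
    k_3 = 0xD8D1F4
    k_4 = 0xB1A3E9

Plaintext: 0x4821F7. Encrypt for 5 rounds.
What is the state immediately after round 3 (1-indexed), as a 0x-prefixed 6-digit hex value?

0xDC7374

s_0 = plaintext = 0x4821F7
s_1 = Round(s_0, k_0) = 0xC4778F
s_2 = Round(s_1, k_1) = 0x7ABD92
s_3 = Round(s_2, k_2) = 0xDC7374
s_4 = Round(s_3, k_3) = 0x0CF5E3
s_5 = Round(s_4, k_4) = 0x55BDA6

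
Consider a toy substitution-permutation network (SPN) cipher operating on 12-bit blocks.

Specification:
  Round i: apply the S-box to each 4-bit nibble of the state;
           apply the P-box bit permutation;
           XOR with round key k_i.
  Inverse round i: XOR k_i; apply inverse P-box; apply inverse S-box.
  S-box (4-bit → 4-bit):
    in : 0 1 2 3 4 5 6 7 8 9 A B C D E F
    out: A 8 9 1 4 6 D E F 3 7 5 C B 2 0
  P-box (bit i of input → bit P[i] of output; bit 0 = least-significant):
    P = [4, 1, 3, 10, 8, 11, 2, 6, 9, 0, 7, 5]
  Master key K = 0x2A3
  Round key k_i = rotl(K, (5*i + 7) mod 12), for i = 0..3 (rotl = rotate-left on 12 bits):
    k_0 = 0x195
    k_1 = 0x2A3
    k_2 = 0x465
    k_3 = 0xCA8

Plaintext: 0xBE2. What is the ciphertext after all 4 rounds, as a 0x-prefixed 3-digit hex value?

0x8B1

s_0 = plaintext = 0xBE2
s_1 = Round(s_0, k_0) = 0xF05
s_2 = Round(s_1, k_1) = 0xAE9
s_3 = Round(s_2, k_2) = 0xEF6
s_4 = Round(s_3, k_3) = 0x8B1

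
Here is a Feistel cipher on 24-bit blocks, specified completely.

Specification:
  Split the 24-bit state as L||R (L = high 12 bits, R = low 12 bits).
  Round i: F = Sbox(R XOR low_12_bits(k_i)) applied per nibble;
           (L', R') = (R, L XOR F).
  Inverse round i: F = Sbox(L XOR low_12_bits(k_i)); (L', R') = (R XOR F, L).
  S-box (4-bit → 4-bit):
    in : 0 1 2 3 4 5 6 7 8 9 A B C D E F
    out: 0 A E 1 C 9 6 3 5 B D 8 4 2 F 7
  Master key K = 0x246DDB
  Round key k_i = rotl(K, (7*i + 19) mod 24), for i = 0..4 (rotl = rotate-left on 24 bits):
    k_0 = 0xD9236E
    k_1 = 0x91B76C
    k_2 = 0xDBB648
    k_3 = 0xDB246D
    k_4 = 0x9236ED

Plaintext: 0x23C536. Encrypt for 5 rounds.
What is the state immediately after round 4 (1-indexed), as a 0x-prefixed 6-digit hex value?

s_0 = plaintext = 0x23C536
s_1 = Round(s_0, k_0) = 0x5364A9
s_2 = Round(s_1, k_1) = 0x4A947F
s_3 = Round(s_2, k_2) = 0x47FABA
s_4 = Round(s_3, k_3) = 0xABAB5C
s_5 = Round(s_4, k_4) = 0xB5C830

0xABAB5C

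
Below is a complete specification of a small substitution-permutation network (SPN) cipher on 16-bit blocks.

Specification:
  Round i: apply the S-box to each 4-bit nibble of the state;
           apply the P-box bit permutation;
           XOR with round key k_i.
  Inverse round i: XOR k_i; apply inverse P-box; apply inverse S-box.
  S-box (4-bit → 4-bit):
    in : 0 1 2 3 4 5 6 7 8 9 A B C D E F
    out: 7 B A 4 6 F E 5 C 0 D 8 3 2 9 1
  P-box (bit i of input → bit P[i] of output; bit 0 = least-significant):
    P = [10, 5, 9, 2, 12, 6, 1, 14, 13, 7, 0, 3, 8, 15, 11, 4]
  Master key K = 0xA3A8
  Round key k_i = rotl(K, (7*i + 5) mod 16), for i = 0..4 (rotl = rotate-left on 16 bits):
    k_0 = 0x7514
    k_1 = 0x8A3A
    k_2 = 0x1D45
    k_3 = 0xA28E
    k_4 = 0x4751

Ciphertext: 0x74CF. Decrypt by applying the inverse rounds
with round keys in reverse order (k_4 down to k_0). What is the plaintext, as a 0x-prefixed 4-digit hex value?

s_0 = ciphertext = 0x74CF
s_1 = InvRound(s_0, k_4) = 0xE178
s_2 = InvRound(s_1, k_3) = 0xED66
s_3 = InvRound(s_2, k_2) = 0xD7AD
s_4 = InvRound(s_3, k_1) = 0xA4AE
s_5 = InvRound(s_4, k_0) = 0x12AD

0x12AD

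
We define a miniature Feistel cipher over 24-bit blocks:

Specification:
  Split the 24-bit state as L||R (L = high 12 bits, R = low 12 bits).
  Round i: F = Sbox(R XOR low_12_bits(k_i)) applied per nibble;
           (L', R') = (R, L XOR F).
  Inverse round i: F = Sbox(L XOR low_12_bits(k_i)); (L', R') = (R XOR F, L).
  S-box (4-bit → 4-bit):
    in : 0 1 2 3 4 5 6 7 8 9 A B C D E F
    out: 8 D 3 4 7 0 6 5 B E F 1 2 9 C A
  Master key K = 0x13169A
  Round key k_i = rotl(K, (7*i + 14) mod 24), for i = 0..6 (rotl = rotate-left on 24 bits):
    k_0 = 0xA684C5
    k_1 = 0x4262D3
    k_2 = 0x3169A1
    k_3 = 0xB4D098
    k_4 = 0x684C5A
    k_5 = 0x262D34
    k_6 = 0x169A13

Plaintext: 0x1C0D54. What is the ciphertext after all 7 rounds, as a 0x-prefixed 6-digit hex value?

0x76D36B

s_0 = plaintext = 0x1C0D54
s_1 = Round(s_0, k_0) = 0xD54F2D
s_2 = Round(s_1, k_1) = 0xF2D4F8
s_3 = Round(s_2, k_2) = 0x4F8623
s_4 = Round(s_3, k_3) = 0x6232E9
s_5 = Round(s_4, k_4) = 0x2E9A37
s_6 = Round(s_5, k_5) = 0xA3776D
s_7 = Round(s_6, k_6) = 0x76D36B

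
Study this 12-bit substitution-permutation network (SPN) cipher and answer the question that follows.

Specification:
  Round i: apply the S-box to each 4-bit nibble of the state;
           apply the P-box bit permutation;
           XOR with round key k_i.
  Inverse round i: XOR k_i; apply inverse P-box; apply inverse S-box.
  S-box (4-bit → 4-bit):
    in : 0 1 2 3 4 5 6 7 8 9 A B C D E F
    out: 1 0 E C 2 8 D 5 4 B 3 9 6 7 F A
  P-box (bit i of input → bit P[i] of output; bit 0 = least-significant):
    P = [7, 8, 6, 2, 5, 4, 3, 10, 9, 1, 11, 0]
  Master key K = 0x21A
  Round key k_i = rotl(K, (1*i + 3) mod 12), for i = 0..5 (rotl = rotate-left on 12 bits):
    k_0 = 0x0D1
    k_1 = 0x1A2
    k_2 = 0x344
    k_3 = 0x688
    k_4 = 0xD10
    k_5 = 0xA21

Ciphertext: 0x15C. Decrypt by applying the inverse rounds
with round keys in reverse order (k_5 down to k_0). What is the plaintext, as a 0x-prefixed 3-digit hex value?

s_0 = ciphertext = 0x15C
s_1 = InvRound(s_0, k_5) = 0x6D2
s_2 = InvRound(s_1, k_4) = 0xD1D
s_3 = InvRound(s_2, k_3) = 0x649
s_4 = InvRound(s_3, k_2) = 0x53F
s_5 = InvRound(s_4, k_1) = 0x52B
s_6 = InvRound(s_5, k_0) = 0x4ED

0x4ED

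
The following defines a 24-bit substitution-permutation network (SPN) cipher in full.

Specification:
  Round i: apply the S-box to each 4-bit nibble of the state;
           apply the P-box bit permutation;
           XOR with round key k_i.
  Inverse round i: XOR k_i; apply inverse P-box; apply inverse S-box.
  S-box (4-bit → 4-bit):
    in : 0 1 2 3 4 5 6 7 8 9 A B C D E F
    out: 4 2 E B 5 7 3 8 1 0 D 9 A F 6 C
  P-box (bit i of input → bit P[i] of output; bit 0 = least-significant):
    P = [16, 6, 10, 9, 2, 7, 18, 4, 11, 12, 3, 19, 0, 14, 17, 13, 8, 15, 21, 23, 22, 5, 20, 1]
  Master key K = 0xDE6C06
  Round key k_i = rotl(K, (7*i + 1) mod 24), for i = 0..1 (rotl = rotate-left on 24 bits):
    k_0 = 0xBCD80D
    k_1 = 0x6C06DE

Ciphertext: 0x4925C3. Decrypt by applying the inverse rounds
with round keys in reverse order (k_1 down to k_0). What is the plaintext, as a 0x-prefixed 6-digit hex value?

s_0 = ciphertext = 0x4925C3
s_1 = InvRound(s_0, k_1) = 0x94B0AB
s_2 = InvRound(s_1, k_0) = 0xC0CB69

0xC0CB69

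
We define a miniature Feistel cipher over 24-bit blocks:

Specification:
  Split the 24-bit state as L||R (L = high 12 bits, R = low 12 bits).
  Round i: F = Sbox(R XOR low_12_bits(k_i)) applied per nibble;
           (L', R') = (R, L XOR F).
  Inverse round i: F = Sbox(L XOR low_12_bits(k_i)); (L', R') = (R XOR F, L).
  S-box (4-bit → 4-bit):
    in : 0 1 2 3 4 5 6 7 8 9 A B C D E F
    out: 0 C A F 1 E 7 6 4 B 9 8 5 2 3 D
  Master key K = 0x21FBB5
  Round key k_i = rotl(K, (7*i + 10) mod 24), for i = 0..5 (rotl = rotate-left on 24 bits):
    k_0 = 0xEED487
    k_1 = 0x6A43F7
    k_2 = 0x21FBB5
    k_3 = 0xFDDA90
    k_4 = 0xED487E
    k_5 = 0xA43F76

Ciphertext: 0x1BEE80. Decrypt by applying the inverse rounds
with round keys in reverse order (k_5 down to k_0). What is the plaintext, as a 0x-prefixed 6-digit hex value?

0x42B765

s_0 = ciphertext = 0x1BEE80
s_1 = InvRound(s_0, k_5) = 0xDD41BE
s_2 = InvRound(s_1, k_4) = 0xF27DD4
s_3 = InvRound(s_2, k_3) = 0x352F27
s_4 = InvRound(s_3, k_2) = 0xB11352
s_5 = InvRound(s_4, k_1) = 0x765B11
s_6 = InvRound(s_5, k_0) = 0x42B765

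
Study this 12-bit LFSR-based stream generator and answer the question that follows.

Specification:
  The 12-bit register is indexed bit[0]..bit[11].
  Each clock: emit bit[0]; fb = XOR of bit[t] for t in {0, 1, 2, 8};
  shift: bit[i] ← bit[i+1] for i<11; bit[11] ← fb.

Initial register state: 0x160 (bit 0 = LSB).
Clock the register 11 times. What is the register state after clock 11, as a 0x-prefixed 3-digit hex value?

reg_0 = 0x160
clock 1: out=0, reg = 0x8B0
clock 2: out=0, reg = 0x458
clock 3: out=0, reg = 0x22C
clock 4: out=0, reg = 0x916
clock 5: out=0, reg = 0xC8B
clock 6: out=1, reg = 0x645
clock 7: out=1, reg = 0x322
clock 8: out=0, reg = 0x191
clock 9: out=1, reg = 0x0C8
clock 10: out=0, reg = 0x064
clock 11: out=0, reg = 0x832

0x832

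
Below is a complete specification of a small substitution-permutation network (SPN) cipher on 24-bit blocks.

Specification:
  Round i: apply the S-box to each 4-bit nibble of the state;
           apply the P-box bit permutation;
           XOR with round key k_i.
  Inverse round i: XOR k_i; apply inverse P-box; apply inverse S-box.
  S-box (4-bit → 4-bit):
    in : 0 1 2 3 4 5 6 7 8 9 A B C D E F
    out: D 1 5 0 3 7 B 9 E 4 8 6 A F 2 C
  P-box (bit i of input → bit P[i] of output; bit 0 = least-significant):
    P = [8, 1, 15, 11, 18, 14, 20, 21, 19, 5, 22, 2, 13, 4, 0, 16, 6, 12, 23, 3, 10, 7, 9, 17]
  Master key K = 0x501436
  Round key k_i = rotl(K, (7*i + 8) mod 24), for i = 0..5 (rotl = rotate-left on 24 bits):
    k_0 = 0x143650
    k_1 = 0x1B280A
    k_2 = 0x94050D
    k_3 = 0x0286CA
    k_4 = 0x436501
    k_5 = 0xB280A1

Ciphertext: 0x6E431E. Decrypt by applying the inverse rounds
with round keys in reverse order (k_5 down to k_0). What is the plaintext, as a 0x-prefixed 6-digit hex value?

0xAF5966

s_0 = ciphertext = 0x6E431E
s_1 = InvRound(s_0, k_5) = 0xBFBD55
s_2 = InvRound(s_1, k_4) = 0x35E0DF
s_3 = InvRound(s_2, k_3) = 0x03DAD3
s_4 = InvRound(s_3, k_2) = 0xDDCA5D
s_5 = InvRound(s_4, k_1) = 0xF25F4B
s_6 = InvRound(s_5, k_0) = 0xAF5966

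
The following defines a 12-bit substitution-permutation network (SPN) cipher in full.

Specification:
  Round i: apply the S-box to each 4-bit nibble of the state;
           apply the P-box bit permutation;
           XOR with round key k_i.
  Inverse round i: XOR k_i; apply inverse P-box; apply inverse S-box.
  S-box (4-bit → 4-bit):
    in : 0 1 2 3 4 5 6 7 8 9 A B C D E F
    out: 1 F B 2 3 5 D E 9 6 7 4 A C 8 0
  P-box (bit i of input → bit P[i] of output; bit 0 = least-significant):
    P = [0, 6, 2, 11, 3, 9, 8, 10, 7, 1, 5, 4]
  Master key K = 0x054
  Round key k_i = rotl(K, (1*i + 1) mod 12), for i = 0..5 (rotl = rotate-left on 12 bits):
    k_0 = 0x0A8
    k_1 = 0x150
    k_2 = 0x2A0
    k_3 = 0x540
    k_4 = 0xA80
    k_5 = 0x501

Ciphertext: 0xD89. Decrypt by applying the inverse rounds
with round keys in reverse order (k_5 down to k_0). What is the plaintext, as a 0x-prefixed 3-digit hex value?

s_0 = ciphertext = 0xD89
s_1 = InvRound(s_0, k_5) = 0x00E
s_2 = InvRound(s_1, k_4) = 0x44D
s_3 = InvRound(s_2, k_3) = 0xF55
s_4 = InvRound(s_3, k_2) = 0x6D1
s_5 = InvRound(s_4, k_1) = 0x070
s_6 = InvRound(s_5, k_0) = 0x803

0x803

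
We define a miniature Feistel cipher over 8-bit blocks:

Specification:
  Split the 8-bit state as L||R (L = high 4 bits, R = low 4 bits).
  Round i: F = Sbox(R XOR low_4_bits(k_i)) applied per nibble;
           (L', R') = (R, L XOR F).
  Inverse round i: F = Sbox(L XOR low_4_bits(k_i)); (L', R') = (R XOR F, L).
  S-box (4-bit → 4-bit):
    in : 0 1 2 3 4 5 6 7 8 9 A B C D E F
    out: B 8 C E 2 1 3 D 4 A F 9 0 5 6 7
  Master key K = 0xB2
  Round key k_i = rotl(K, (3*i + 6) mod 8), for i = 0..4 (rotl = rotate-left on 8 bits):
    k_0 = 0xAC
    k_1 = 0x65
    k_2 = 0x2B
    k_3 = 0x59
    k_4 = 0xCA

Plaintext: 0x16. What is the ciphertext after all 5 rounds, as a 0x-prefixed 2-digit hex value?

s_0 = plaintext = 0x16
s_1 = Round(s_0, k_0) = 0x6E
s_2 = Round(s_1, k_1) = 0xEF
s_3 = Round(s_2, k_2) = 0xFC
s_4 = Round(s_3, k_3) = 0xCE
s_5 = Round(s_4, k_4) = 0xEE

0xEE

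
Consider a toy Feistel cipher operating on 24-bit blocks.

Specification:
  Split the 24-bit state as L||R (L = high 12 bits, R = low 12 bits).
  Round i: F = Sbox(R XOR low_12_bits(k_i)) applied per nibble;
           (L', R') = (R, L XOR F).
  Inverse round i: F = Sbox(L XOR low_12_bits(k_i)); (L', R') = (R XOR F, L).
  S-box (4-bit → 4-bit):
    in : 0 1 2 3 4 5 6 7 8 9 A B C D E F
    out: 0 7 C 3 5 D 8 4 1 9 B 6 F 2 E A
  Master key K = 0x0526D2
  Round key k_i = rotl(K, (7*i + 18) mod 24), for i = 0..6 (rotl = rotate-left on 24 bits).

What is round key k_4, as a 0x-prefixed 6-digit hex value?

0x8149B4

K = 0x0526D2
k_0 = rotl(K, (7*0+18) mod 24) = rotl(K, 18) = 0x48149B
k_1 = rotl(K, (7*1+18) mod 24) = rotl(K, 1) = 0x0A4DA4
k_2 = rotl(K, (7*2+18) mod 24) = rotl(K, 8) = 0x26D205
k_3 = rotl(K, (7*3+18) mod 24) = rotl(K, 15) = 0x690293
k_4 = rotl(K, (7*4+18) mod 24) = rotl(K, 22) = 0x8149B4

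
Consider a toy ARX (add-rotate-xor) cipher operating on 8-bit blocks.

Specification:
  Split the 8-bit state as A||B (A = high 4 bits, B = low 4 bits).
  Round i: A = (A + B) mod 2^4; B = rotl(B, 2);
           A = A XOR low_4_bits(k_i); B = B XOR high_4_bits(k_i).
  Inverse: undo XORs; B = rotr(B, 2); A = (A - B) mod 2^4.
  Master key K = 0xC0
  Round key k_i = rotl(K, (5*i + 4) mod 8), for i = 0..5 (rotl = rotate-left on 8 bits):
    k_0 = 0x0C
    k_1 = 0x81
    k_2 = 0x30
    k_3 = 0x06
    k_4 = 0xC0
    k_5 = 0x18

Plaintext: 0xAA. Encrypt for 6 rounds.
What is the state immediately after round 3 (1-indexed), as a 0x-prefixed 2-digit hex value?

0x5B

s_0 = plaintext = 0xAA
s_1 = Round(s_0, k_0) = 0x8A
s_2 = Round(s_1, k_1) = 0x32
s_3 = Round(s_2, k_2) = 0x5B
s_4 = Round(s_3, k_3) = 0x6E
s_5 = Round(s_4, k_4) = 0x47
s_6 = Round(s_5, k_5) = 0x3C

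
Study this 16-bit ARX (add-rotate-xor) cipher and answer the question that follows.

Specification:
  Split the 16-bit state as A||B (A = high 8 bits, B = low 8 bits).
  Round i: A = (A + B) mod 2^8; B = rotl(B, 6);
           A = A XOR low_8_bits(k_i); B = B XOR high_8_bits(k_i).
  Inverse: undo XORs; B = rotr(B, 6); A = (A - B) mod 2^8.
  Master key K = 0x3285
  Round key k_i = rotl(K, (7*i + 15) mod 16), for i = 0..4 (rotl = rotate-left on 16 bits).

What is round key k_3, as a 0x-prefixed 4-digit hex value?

0x2853

K = 0x3285
k_0 = rotl(K, (7*0+15) mod 16) = rotl(K, 15) = 0x9942
k_1 = rotl(K, (7*1+15) mod 16) = rotl(K, 6) = 0xA14C
k_2 = rotl(K, (7*2+15) mod 16) = rotl(K, 13) = 0xA650
k_3 = rotl(K, (7*3+15) mod 16) = rotl(K, 4) = 0x2853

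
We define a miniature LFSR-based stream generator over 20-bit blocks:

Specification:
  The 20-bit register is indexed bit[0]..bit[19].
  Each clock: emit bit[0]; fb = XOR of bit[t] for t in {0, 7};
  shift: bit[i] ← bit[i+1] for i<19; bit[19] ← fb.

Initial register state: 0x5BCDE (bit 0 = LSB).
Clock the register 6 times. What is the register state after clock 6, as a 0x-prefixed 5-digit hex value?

0x9D6F3

reg_0 = 0x5BCDE
clock 1: out=0, reg = 0xADE6F
clock 2: out=1, reg = 0xD6F37
clock 3: out=1, reg = 0xEB79B
clock 4: out=1, reg = 0x75BCD
clock 5: out=1, reg = 0x3ADE6
clock 6: out=0, reg = 0x9D6F3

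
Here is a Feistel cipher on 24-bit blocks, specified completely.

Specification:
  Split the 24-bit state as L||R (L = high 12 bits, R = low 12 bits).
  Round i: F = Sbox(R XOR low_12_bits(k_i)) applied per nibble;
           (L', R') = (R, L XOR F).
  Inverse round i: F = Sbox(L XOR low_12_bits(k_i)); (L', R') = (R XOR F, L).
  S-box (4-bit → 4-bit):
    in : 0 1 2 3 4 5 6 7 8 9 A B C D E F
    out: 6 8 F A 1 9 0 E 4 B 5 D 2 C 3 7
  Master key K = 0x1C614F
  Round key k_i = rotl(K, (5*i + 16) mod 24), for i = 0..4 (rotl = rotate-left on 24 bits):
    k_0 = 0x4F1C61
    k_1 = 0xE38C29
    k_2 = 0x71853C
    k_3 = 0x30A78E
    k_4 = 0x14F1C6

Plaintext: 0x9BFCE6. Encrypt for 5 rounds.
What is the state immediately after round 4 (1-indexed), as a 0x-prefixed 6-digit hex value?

0x572950

s_0 = plaintext = 0x9BFCE6
s_1 = Round(s_0, k_0) = 0xCE6FF1
s_2 = Round(s_1, k_1) = 0xFF1622
s_3 = Round(s_2, k_2) = 0x622572
s_4 = Round(s_3, k_3) = 0x572950
s_5 = Round(s_4, k_4) = 0x9501C2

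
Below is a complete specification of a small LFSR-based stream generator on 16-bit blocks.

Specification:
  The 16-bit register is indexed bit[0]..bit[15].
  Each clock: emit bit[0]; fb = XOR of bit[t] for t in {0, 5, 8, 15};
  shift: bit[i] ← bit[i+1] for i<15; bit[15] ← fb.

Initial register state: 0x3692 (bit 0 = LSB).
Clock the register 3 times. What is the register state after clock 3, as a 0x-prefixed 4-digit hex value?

reg_0 = 0x3692
clock 1: out=0, reg = 0x1B49
clock 2: out=1, reg = 0x0DA4
clock 3: out=0, reg = 0x06D2

0x06D2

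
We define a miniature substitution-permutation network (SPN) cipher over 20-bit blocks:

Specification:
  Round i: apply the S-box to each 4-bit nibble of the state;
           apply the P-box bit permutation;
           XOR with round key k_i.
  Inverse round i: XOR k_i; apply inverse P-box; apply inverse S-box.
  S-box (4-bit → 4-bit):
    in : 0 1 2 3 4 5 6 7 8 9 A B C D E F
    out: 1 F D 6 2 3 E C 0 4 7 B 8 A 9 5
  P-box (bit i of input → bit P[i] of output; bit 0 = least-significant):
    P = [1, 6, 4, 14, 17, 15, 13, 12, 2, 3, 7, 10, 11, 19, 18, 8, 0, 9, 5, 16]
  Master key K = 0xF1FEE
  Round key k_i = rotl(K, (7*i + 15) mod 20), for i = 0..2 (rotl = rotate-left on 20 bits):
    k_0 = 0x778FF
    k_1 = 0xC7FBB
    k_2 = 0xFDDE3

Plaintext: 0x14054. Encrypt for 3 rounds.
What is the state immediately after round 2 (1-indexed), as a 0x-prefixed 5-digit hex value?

s_0 = plaintext = 0x14054
s_1 = Round(s_0, k_0) = 0xCFA9A
s_2 = Round(s_1, k_1) = 0x95765
s_3 = Round(s_2, k_2) = 0x76101

0x95765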